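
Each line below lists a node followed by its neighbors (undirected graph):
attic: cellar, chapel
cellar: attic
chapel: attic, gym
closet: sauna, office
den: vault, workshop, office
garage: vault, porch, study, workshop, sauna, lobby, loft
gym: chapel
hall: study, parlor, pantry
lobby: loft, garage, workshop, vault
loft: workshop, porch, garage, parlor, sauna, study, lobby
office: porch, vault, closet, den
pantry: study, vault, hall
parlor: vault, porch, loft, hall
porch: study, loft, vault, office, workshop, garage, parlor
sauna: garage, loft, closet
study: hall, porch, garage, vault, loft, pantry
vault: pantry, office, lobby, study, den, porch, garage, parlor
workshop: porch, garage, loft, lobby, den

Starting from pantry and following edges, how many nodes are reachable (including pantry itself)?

14

BFS from pantry visits: pantry, study, vault, hall, porch, garage, loft, office, lobby, den, parlor, workshop, sauna, closet
Reachable nodes: 14 of 18 total.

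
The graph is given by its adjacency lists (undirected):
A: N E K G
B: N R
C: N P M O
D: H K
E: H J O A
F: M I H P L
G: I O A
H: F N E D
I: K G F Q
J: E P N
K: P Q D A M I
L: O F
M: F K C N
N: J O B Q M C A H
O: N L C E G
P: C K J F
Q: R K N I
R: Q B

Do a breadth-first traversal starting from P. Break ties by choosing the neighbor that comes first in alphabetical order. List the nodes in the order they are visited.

Visit P; enqueue C, F, J, K → queue [C, F, J, K]
Visit C; enqueue M, N, O → queue [F, J, K, M, N, O]
Visit F; enqueue H, I, L → queue [J, K, M, N, O, H, I, L]
Visit J; enqueue E → queue [K, M, N, O, H, I, L, E]
Visit K; enqueue A, D, Q → queue [M, N, O, H, I, L, E, A, D, Q]
Visit M → queue [N, O, H, I, L, E, A, D, Q]
Visit N; enqueue B → queue [O, H, I, L, E, A, D, Q, B]
Visit O; enqueue G → queue [H, I, L, E, A, D, Q, B, G]
Visit H → queue [I, L, E, A, D, Q, B, G]
Visit I → queue [L, E, A, D, Q, B, G]
Visit L → queue [E, A, D, Q, B, G]
Visit E → queue [A, D, Q, B, G]
Visit A → queue [D, Q, B, G]
Visit D → queue [Q, B, G]
Visit Q; enqueue R → queue [B, G, R]
Visit B → queue [G, R]
Visit G → queue [R]
Visit R → queue []

P C F J K M N O H I L E A D Q B G R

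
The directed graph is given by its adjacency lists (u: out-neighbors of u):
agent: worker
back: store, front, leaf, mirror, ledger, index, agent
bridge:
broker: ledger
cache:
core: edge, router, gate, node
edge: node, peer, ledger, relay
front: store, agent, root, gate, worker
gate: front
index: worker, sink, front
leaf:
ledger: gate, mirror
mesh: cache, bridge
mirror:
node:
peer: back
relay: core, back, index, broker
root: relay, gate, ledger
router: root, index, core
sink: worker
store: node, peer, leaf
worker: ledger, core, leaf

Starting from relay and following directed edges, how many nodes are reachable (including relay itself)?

19

BFS from relay visits: relay, core, back, index, broker, edge, router, gate, node, store, front, leaf, mirror, ledger, agent, worker, sink, peer, root
Reachable nodes: 19 of 22 total.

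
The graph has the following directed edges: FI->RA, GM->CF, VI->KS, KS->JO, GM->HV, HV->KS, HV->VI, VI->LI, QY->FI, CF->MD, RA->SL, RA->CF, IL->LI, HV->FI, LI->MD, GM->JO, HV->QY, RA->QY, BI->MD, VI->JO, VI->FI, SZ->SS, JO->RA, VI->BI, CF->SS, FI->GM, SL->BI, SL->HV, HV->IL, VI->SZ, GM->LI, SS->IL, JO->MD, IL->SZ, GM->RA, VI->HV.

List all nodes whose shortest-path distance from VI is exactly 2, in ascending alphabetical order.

GM, IL, MD, QY, RA, SS

Level 0: VI
Level 1: BI, FI, HV, JO, KS, LI, SZ
Level 2: GM, IL, MD, QY, RA, SS
Level 3: CF, SL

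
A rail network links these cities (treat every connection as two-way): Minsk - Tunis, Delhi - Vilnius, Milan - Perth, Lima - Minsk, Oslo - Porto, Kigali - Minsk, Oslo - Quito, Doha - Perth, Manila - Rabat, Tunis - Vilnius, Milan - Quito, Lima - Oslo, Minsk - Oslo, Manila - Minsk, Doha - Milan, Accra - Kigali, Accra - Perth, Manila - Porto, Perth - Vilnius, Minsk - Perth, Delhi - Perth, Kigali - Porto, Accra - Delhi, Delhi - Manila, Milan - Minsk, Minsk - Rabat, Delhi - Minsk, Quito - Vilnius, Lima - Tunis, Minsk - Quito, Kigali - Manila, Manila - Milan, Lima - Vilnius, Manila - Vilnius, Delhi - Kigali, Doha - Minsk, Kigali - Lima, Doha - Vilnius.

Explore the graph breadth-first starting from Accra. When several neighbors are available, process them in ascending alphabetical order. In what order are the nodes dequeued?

Visit Accra; enqueue Delhi, Kigali, Perth → queue [Delhi, Kigali, Perth]
Visit Delhi; enqueue Manila, Minsk, Vilnius → queue [Kigali, Perth, Manila, Minsk, Vilnius]
Visit Kigali; enqueue Lima, Porto → queue [Perth, Manila, Minsk, Vilnius, Lima, Porto]
Visit Perth; enqueue Doha, Milan → queue [Manila, Minsk, Vilnius, Lima, Porto, Doha, Milan]
Visit Manila; enqueue Rabat → queue [Minsk, Vilnius, Lima, Porto, Doha, Milan, Rabat]
Visit Minsk; enqueue Oslo, Quito, Tunis → queue [Vilnius, Lima, Porto, Doha, Milan, Rabat, Oslo, Quito, Tunis]
Visit Vilnius → queue [Lima, Porto, Doha, Milan, Rabat, Oslo, Quito, Tunis]
Visit Lima → queue [Porto, Doha, Milan, Rabat, Oslo, Quito, Tunis]
Visit Porto → queue [Doha, Milan, Rabat, Oslo, Quito, Tunis]
Visit Doha → queue [Milan, Rabat, Oslo, Quito, Tunis]
Visit Milan → queue [Rabat, Oslo, Quito, Tunis]
Visit Rabat → queue [Oslo, Quito, Tunis]
Visit Oslo → queue [Quito, Tunis]
Visit Quito → queue [Tunis]
Visit Tunis → queue []

Accra Delhi Kigali Perth Manila Minsk Vilnius Lima Porto Doha Milan Rabat Oslo Quito Tunis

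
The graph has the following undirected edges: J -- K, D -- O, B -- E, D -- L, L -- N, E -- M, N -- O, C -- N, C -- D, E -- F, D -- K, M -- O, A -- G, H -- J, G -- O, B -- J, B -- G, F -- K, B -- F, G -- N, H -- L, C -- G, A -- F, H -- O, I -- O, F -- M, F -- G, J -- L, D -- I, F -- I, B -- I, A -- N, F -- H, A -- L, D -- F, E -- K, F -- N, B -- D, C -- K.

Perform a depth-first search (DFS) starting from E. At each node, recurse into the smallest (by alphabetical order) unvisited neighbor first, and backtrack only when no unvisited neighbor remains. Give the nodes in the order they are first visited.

Visit E
E → B
B → D
D → C
C → G
G → A
A → F
F → H
H → J
J → K
J → L
L → N
N → O
O → I
O → M

E -> B -> D -> C -> G -> A -> F -> H -> J -> K -> L -> N -> O -> I -> M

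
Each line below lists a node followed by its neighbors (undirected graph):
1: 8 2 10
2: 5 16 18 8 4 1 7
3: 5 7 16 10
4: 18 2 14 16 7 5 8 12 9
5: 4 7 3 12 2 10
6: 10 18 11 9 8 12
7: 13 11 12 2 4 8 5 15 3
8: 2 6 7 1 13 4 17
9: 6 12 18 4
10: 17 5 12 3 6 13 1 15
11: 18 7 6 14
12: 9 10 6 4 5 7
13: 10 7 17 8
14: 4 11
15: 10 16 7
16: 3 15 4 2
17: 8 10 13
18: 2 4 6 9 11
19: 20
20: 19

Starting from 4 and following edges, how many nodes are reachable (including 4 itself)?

BFS from 4 visits: 4, 18, 2, 14, 16, 7, 5, 8, 12, 9, 6, 11, 1, 3, 15, 13, 10, 17
Reachable nodes: 18 of 20 total.

18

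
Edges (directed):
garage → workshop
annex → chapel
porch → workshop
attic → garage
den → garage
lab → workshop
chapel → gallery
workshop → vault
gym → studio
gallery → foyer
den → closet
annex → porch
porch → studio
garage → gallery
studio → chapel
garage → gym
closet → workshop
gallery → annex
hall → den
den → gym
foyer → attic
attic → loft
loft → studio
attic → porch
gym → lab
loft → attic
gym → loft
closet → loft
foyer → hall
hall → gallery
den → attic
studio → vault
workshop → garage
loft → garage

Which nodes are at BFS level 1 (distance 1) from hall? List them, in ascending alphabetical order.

den, gallery

Level 0: hall
Level 1: den, gallery
Level 2: annex, attic, closet, foyer, garage, gym
Level 3: chapel, lab, loft, porch, studio, workshop
Level 4: vault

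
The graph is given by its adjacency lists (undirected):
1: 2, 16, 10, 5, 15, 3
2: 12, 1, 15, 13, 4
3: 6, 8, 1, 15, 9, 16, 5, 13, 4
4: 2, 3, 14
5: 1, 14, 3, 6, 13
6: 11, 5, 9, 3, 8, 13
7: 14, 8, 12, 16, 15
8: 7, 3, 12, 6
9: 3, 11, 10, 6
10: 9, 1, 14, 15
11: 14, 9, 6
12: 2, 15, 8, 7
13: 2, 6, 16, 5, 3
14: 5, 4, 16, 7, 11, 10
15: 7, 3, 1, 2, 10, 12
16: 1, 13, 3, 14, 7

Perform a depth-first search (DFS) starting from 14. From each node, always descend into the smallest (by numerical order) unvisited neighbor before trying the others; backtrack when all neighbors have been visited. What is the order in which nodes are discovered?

14, 4, 2, 1, 3, 5, 6, 8, 7, 12, 15, 10, 9, 11, 16, 13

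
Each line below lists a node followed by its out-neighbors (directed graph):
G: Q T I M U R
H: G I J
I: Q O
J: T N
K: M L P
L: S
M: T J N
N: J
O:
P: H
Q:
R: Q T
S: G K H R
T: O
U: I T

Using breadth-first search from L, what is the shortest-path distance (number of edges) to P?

3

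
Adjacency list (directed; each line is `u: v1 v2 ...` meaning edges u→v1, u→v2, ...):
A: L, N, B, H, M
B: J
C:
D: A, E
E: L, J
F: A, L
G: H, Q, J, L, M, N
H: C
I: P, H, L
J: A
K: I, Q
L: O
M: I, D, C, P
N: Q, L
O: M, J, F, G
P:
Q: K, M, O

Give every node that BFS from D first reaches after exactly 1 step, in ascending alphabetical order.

A, E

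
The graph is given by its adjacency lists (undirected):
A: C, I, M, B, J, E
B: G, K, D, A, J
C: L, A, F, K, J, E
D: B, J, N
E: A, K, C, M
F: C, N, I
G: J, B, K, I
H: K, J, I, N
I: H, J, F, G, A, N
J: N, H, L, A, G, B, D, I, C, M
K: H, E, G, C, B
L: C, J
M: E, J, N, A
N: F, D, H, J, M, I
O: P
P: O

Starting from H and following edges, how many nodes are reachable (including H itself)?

14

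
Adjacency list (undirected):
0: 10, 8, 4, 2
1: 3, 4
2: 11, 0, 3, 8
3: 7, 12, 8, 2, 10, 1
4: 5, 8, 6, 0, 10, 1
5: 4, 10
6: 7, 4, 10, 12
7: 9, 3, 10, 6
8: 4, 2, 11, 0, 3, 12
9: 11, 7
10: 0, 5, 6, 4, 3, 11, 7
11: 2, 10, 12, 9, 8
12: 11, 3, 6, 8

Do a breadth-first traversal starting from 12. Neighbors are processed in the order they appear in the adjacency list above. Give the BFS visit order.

Visit 12; enqueue 11, 3, 6, 8 → queue [11, 3, 6, 8]
Visit 11; enqueue 2, 10, 9 → queue [3, 6, 8, 2, 10, 9]
Visit 3; enqueue 7, 1 → queue [6, 8, 2, 10, 9, 7, 1]
Visit 6; enqueue 4 → queue [8, 2, 10, 9, 7, 1, 4]
Visit 8; enqueue 0 → queue [2, 10, 9, 7, 1, 4, 0]
Visit 2 → queue [10, 9, 7, 1, 4, 0]
Visit 10; enqueue 5 → queue [9, 7, 1, 4, 0, 5]
Visit 9 → queue [7, 1, 4, 0, 5]
Visit 7 → queue [1, 4, 0, 5]
Visit 1 → queue [4, 0, 5]
Visit 4 → queue [0, 5]
Visit 0 → queue [5]
Visit 5 → queue []

12, 11, 3, 6, 8, 2, 10, 9, 7, 1, 4, 0, 5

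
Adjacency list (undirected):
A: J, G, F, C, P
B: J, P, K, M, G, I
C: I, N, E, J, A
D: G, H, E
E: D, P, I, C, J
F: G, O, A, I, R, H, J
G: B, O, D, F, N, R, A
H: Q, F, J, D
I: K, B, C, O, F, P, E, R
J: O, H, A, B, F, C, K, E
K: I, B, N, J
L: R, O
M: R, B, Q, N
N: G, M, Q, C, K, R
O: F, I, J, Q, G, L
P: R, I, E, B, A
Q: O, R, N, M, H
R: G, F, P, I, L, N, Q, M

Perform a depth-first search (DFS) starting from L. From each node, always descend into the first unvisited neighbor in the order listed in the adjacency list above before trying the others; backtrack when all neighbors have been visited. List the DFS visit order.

Visit L
L → R
R → G
G → B
B → J
J → O
O → F
F → A
A → C
C → I
I → K
K → N
N → M
M → Q
Q → H
H → D
D → E
E → P

L -> R -> G -> B -> J -> O -> F -> A -> C -> I -> K -> N -> M -> Q -> H -> D -> E -> P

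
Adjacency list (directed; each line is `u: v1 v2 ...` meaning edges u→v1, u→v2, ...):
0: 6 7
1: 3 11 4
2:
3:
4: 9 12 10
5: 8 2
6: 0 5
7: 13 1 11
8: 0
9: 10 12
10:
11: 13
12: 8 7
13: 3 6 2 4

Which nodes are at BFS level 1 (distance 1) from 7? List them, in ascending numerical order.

Level 0: 7
Level 1: 1, 11, 13
Level 2: 2, 3, 4, 6
Level 3: 0, 5, 9, 10, 12
Level 4: 8

1, 11, 13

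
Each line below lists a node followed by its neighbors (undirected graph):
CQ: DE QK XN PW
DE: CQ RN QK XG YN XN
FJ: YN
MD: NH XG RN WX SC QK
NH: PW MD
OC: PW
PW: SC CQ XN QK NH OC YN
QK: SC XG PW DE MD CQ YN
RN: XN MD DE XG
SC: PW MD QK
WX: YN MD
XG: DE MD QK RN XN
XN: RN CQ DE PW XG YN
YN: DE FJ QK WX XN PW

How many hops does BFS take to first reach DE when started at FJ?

Level 0: FJ
Level 1: YN
Level 2: DE, PW, QK, WX, XN
Level 3: CQ, MD, NH, OC, RN, SC, XG
DE first appears at level 2.

2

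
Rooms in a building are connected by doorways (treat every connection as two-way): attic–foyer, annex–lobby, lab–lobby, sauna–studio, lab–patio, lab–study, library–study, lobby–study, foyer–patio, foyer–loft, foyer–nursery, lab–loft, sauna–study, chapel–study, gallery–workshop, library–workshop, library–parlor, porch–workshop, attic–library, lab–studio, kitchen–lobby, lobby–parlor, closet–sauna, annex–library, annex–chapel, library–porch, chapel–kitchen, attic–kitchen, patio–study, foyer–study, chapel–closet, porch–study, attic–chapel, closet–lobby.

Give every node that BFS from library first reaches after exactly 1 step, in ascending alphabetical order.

annex, attic, parlor, porch, study, workshop

Level 0: library
Level 1: annex, attic, parlor, porch, study, workshop
Level 2: chapel, foyer, gallery, kitchen, lab, lobby, patio, sauna
Level 3: closet, loft, nursery, studio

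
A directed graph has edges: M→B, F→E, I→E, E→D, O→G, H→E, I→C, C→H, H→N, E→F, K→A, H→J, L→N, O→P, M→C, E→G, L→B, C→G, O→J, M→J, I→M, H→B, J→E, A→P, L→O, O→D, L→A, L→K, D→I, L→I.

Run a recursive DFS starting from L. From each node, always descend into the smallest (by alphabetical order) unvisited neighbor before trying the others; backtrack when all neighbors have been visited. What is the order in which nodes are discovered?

Visit L
L → A
A → P
L → B
L → I
I → C
C → G
C → H
H → E
E → D
E → F
H → J
H → N
I → M
L → K
L → O

L -> A -> P -> B -> I -> C -> G -> H -> E -> D -> F -> J -> N -> M -> K -> O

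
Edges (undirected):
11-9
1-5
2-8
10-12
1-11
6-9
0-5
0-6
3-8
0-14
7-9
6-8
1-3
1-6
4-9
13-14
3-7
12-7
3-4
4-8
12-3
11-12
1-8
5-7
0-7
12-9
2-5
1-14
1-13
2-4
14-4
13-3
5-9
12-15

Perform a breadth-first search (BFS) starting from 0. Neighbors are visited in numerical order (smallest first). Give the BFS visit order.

0 5 6 7 14 1 2 9 8 3 12 4 13 11 10 15

Visit 0; enqueue 5, 6, 7, 14 → queue [5, 6, 7, 14]
Visit 5; enqueue 1, 2, 9 → queue [6, 7, 14, 1, 2, 9]
Visit 6; enqueue 8 → queue [7, 14, 1, 2, 9, 8]
Visit 7; enqueue 3, 12 → queue [14, 1, 2, 9, 8, 3, 12]
Visit 14; enqueue 4, 13 → queue [1, 2, 9, 8, 3, 12, 4, 13]
Visit 1; enqueue 11 → queue [2, 9, 8, 3, 12, 4, 13, 11]
Visit 2 → queue [9, 8, 3, 12, 4, 13, 11]
Visit 9 → queue [8, 3, 12, 4, 13, 11]
Visit 8 → queue [3, 12, 4, 13, 11]
Visit 3 → queue [12, 4, 13, 11]
Visit 12; enqueue 10, 15 → queue [4, 13, 11, 10, 15]
Visit 4 → queue [13, 11, 10, 15]
Visit 13 → queue [11, 10, 15]
Visit 11 → queue [10, 15]
Visit 10 → queue [15]
Visit 15 → queue []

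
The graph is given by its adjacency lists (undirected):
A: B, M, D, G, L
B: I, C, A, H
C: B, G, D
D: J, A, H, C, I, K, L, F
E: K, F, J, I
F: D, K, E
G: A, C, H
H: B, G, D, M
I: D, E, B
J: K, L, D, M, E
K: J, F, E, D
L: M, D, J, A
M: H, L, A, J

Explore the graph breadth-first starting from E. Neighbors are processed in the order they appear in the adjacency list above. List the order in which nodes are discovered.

Visit E; enqueue K, F, J, I → queue [K, F, J, I]
Visit K; enqueue D → queue [F, J, I, D]
Visit F → queue [J, I, D]
Visit J; enqueue L, M → queue [I, D, L, M]
Visit I; enqueue B → queue [D, L, M, B]
Visit D; enqueue A, H, C → queue [L, M, B, A, H, C]
Visit L → queue [M, B, A, H, C]
Visit M → queue [B, A, H, C]
Visit B → queue [A, H, C]
Visit A; enqueue G → queue [H, C, G]
Visit H → queue [C, G]
Visit C → queue [G]
Visit G → queue []

E, K, F, J, I, D, L, M, B, A, H, C, G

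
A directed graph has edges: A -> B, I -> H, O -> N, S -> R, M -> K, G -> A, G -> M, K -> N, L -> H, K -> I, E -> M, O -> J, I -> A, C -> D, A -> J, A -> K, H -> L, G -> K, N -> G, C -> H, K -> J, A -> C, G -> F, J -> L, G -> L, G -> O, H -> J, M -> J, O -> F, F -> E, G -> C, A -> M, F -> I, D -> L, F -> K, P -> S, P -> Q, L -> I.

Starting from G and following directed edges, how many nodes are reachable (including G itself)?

15

BFS from G visits: G, O, M, L, K, F, C, A, N, J, I, H, E, D, B
Reachable nodes: 15 of 19 total.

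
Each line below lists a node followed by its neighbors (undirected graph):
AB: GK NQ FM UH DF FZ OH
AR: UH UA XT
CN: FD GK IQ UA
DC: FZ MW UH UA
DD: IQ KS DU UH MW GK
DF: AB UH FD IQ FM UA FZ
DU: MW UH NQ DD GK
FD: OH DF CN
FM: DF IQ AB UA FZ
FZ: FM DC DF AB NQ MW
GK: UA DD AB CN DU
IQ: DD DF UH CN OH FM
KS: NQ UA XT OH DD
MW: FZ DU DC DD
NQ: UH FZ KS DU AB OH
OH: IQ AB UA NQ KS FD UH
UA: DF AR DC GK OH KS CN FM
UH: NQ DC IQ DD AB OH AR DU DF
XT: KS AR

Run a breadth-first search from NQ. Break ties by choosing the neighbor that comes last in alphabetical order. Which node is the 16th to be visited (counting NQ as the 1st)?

Visit NQ; enqueue UH, OH, KS, FZ, DU, AB → queue [UH, OH, KS, FZ, DU, AB]
Visit UH; enqueue IQ, DF, DD, DC, AR → queue [OH, KS, FZ, DU, AB, IQ, DF, DD, DC, AR]
Visit OH; enqueue UA, FD → queue [KS, FZ, DU, AB, IQ, DF, DD, DC, AR, UA, FD]
Visit KS; enqueue XT → queue [FZ, DU, AB, IQ, DF, DD, DC, AR, UA, FD, XT]
Visit FZ; enqueue MW, FM → queue [DU, AB, IQ, DF, DD, DC, AR, UA, FD, XT, MW, FM]
Visit DU; enqueue GK → queue [AB, IQ, DF, DD, DC, AR, UA, FD, XT, MW, FM, GK]
Visit AB → queue [IQ, DF, DD, DC, AR, UA, FD, XT, MW, FM, GK]
Visit IQ; enqueue CN → queue [DF, DD, DC, AR, UA, FD, XT, MW, FM, GK, CN]
Visit DF → queue [DD, DC, AR, UA, FD, XT, MW, FM, GK, CN]
Visit DD → queue [DC, AR, UA, FD, XT, MW, FM, GK, CN]
Visit DC → queue [AR, UA, FD, XT, MW, FM, GK, CN]
Visit AR → queue [UA, FD, XT, MW, FM, GK, CN]
Visit UA → queue [FD, XT, MW, FM, GK, CN]
Visit FD → queue [XT, MW, FM, GK, CN]
Visit XT → queue [MW, FM, GK, CN]
Visit MW → queue [FM, GK, CN]
Visit FM → queue [GK, CN]
Visit GK → queue [CN]
Visit CN → queue []

Visit order: NQ, UH, OH, KS, FZ, DU, AB, IQ, DF, DD, DC, AR, UA, FD, XT, MW, FM, GK, CN

MW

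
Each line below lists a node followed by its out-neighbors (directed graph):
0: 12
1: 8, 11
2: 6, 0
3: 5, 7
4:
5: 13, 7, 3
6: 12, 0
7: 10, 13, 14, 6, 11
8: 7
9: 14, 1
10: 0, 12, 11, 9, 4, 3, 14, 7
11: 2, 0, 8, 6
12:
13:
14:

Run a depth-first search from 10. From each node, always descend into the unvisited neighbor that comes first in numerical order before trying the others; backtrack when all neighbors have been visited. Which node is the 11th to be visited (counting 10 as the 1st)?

Visit 10
10 → 0
0 → 12
10 → 3
3 → 5
5 → 7
7 → 6
7 → 11
11 → 2
11 → 8
7 → 13
7 → 14
10 → 4
10 → 9
9 → 1

Visit order: 10, 0, 12, 3, 5, 7, 6, 11, 2, 8, 13, 14, 4, 9, 1

13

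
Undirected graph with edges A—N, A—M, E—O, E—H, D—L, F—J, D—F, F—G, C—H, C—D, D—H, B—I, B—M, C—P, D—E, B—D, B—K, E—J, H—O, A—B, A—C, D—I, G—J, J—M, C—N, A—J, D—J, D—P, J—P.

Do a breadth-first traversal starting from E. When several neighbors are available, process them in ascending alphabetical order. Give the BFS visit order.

E -> D -> H -> J -> O -> B -> C -> F -> I -> L -> P -> A -> G -> M -> K -> N

Visit E; enqueue D, H, J, O → queue [D, H, J, O]
Visit D; enqueue B, C, F, I, L, P → queue [H, J, O, B, C, F, I, L, P]
Visit H → queue [J, O, B, C, F, I, L, P]
Visit J; enqueue A, G, M → queue [O, B, C, F, I, L, P, A, G, M]
Visit O → queue [B, C, F, I, L, P, A, G, M]
Visit B; enqueue K → queue [C, F, I, L, P, A, G, M, K]
Visit C; enqueue N → queue [F, I, L, P, A, G, M, K, N]
Visit F → queue [I, L, P, A, G, M, K, N]
Visit I → queue [L, P, A, G, M, K, N]
Visit L → queue [P, A, G, M, K, N]
Visit P → queue [A, G, M, K, N]
Visit A → queue [G, M, K, N]
Visit G → queue [M, K, N]
Visit M → queue [K, N]
Visit K → queue [N]
Visit N → queue []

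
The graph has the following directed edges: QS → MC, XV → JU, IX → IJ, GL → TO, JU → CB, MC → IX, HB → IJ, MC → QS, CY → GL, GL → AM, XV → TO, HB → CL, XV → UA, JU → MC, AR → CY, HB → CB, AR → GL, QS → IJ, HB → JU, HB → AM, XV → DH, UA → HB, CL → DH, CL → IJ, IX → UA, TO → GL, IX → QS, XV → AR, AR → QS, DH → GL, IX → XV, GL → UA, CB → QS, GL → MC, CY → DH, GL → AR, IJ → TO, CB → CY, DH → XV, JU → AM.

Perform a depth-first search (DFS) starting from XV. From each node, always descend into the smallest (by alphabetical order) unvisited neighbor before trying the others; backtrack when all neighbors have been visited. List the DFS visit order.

Visit XV
XV → AR
AR → CY
CY → DH
DH → GL
GL → AM
GL → MC
MC → IX
IX → IJ
IJ → TO
IX → QS
IX → UA
UA → HB
HB → CB
HB → CL
HB → JU

XV → AR → CY → DH → GL → AM → MC → IX → IJ → TO → QS → UA → HB → CB → CL → JU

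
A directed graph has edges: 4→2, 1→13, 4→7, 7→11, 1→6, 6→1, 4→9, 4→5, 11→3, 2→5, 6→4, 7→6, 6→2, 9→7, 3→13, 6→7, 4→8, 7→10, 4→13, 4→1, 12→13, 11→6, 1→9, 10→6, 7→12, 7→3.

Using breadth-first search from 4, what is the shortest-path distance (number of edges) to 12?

2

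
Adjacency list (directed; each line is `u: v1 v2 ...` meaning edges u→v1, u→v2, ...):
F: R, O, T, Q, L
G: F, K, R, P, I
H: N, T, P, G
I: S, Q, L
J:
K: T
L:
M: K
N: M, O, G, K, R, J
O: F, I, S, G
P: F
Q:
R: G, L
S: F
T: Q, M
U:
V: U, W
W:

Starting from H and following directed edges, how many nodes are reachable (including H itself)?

15

BFS from H visits: H, N, T, P, G, M, O, K, R, J, Q, F, I, S, L
Reachable nodes: 15 of 18 total.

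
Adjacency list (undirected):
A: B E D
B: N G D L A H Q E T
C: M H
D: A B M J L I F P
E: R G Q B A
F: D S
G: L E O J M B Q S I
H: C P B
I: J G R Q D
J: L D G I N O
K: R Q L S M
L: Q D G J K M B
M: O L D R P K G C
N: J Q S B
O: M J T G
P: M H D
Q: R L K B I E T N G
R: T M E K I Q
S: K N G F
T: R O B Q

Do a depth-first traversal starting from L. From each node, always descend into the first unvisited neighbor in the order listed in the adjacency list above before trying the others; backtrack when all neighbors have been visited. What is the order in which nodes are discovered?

Visit L
L → Q
Q → R
R → T
T → O
O → M
M → D
D → A
A → B
B → N
N → J
J → G
G → E
G → S
S → K
S → F
G → I
B → H
H → C
H → P

L -> Q -> R -> T -> O -> M -> D -> A -> B -> N -> J -> G -> E -> S -> K -> F -> I -> H -> C -> P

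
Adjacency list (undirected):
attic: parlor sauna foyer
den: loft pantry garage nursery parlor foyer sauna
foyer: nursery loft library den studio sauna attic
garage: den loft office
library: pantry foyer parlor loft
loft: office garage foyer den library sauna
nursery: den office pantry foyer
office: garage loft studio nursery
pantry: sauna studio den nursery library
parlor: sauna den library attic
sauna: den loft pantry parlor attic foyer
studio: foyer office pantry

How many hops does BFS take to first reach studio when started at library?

Level 0: library
Level 1: foyer, loft, pantry, parlor
Level 2: attic, den, garage, nursery, office, sauna, studio
studio first appears at level 2.

2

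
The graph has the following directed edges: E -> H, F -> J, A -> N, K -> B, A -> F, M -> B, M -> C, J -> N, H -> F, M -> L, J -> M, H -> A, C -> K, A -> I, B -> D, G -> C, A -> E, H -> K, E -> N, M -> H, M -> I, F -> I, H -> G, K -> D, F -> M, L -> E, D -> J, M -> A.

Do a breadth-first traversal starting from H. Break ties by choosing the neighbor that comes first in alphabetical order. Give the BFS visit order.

H, A, F, G, K, E, I, N, J, M, C, B, D, L

Visit H; enqueue A, F, G, K → queue [A, F, G, K]
Visit A; enqueue E, I, N → queue [F, G, K, E, I, N]
Visit F; enqueue J, M → queue [G, K, E, I, N, J, M]
Visit G; enqueue C → queue [K, E, I, N, J, M, C]
Visit K; enqueue B, D → queue [E, I, N, J, M, C, B, D]
Visit E → queue [I, N, J, M, C, B, D]
Visit I → queue [N, J, M, C, B, D]
Visit N → queue [J, M, C, B, D]
Visit J → queue [M, C, B, D]
Visit M; enqueue L → queue [C, B, D, L]
Visit C → queue [B, D, L]
Visit B → queue [D, L]
Visit D → queue [L]
Visit L → queue []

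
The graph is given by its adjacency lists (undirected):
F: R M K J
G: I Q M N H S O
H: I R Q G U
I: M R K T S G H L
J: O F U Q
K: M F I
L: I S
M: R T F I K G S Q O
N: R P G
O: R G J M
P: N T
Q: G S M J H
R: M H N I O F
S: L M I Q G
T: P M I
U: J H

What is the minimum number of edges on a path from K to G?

2

Level 0: K
Level 1: F, I, M
Level 2: G, H, J, L, O, Q, R, S, T
Level 3: N, P, U
G first appears at level 2.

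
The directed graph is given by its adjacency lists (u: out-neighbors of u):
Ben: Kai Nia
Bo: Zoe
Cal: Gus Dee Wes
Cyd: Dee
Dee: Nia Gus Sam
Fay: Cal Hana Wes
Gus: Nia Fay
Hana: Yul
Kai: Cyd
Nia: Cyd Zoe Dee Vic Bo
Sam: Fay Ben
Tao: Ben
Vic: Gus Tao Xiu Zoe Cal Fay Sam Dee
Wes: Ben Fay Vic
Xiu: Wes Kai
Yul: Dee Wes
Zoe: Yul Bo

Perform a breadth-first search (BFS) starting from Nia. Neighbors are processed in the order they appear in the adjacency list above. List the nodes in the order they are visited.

Nia → Cyd → Zoe → Dee → Vic → Bo → Yul → Gus → Sam → Tao → Xiu → Cal → Fay → Wes → Ben → Kai → Hana

Visit Nia; enqueue Cyd, Zoe, Dee, Vic, Bo → queue [Cyd, Zoe, Dee, Vic, Bo]
Visit Cyd → queue [Zoe, Dee, Vic, Bo]
Visit Zoe; enqueue Yul → queue [Dee, Vic, Bo, Yul]
Visit Dee; enqueue Gus, Sam → queue [Vic, Bo, Yul, Gus, Sam]
Visit Vic; enqueue Tao, Xiu, Cal, Fay → queue [Bo, Yul, Gus, Sam, Tao, Xiu, Cal, Fay]
Visit Bo → queue [Yul, Gus, Sam, Tao, Xiu, Cal, Fay]
Visit Yul; enqueue Wes → queue [Gus, Sam, Tao, Xiu, Cal, Fay, Wes]
Visit Gus → queue [Sam, Tao, Xiu, Cal, Fay, Wes]
Visit Sam; enqueue Ben → queue [Tao, Xiu, Cal, Fay, Wes, Ben]
Visit Tao → queue [Xiu, Cal, Fay, Wes, Ben]
Visit Xiu; enqueue Kai → queue [Cal, Fay, Wes, Ben, Kai]
Visit Cal → queue [Fay, Wes, Ben, Kai]
Visit Fay; enqueue Hana → queue [Wes, Ben, Kai, Hana]
Visit Wes → queue [Ben, Kai, Hana]
Visit Ben → queue [Kai, Hana]
Visit Kai → queue [Hana]
Visit Hana → queue []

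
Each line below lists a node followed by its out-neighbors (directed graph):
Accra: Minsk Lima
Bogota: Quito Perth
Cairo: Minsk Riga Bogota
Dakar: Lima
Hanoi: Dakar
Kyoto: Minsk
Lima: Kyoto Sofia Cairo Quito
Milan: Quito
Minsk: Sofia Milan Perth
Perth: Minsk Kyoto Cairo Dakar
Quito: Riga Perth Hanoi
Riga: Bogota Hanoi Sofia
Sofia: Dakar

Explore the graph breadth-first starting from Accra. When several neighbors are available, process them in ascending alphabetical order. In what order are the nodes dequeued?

Visit Accra; enqueue Lima, Minsk → queue [Lima, Minsk]
Visit Lima; enqueue Cairo, Kyoto, Quito, Sofia → queue [Minsk, Cairo, Kyoto, Quito, Sofia]
Visit Minsk; enqueue Milan, Perth → queue [Cairo, Kyoto, Quito, Sofia, Milan, Perth]
Visit Cairo; enqueue Bogota, Riga → queue [Kyoto, Quito, Sofia, Milan, Perth, Bogota, Riga]
Visit Kyoto → queue [Quito, Sofia, Milan, Perth, Bogota, Riga]
Visit Quito; enqueue Hanoi → queue [Sofia, Milan, Perth, Bogota, Riga, Hanoi]
Visit Sofia; enqueue Dakar → queue [Milan, Perth, Bogota, Riga, Hanoi, Dakar]
Visit Milan → queue [Perth, Bogota, Riga, Hanoi, Dakar]
Visit Perth → queue [Bogota, Riga, Hanoi, Dakar]
Visit Bogota → queue [Riga, Hanoi, Dakar]
Visit Riga → queue [Hanoi, Dakar]
Visit Hanoi → queue [Dakar]
Visit Dakar → queue []

Accra Lima Minsk Cairo Kyoto Quito Sofia Milan Perth Bogota Riga Hanoi Dakar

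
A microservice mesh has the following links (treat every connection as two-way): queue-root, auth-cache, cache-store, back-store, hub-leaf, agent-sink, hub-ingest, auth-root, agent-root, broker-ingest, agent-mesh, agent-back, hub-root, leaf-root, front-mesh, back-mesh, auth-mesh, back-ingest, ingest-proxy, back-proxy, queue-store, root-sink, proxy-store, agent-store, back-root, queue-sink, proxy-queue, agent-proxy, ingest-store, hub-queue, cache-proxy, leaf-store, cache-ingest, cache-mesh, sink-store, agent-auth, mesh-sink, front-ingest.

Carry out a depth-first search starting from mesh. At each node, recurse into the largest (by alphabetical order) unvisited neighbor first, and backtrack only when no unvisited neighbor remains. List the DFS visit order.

mesh, sink, store, queue, root, leaf, hub, ingest, proxy, cache, auth, agent, back, front, broker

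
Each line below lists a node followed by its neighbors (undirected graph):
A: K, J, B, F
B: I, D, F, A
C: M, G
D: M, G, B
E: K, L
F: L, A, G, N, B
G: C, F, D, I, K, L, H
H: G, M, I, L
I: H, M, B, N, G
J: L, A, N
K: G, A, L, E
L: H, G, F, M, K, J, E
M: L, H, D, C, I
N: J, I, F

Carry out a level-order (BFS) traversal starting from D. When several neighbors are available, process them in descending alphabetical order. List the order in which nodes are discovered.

D -> M -> G -> B -> L -> I -> H -> C -> K -> F -> A -> J -> E -> N

Visit D; enqueue M, G, B → queue [M, G, B]
Visit M; enqueue L, I, H, C → queue [G, B, L, I, H, C]
Visit G; enqueue K, F → queue [B, L, I, H, C, K, F]
Visit B; enqueue A → queue [L, I, H, C, K, F, A]
Visit L; enqueue J, E → queue [I, H, C, K, F, A, J, E]
Visit I; enqueue N → queue [H, C, K, F, A, J, E, N]
Visit H → queue [C, K, F, A, J, E, N]
Visit C → queue [K, F, A, J, E, N]
Visit K → queue [F, A, J, E, N]
Visit F → queue [A, J, E, N]
Visit A → queue [J, E, N]
Visit J → queue [E, N]
Visit E → queue [N]
Visit N → queue []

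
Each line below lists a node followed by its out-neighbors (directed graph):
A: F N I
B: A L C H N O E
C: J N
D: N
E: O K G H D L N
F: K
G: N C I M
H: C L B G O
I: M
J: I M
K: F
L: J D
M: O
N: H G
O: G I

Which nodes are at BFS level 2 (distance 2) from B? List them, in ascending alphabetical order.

D, F, G, I, J, K

Level 0: B
Level 1: A, C, E, H, L, N, O
Level 2: D, F, G, I, J, K
Level 3: M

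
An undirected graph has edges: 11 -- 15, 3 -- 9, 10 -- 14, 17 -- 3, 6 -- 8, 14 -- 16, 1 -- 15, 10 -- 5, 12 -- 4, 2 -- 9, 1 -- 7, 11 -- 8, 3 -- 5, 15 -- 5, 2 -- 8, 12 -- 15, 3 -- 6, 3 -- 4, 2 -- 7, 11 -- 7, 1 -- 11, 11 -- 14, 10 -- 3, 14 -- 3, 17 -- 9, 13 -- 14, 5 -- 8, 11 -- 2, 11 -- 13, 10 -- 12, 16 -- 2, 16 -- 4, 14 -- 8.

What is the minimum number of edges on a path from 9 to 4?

Level 0: 9
Level 1: 2, 3, 17
Level 2: 4, 5, 6, 7, 8, 10, 11, 14, 16
Level 3: 1, 12, 13, 15
4 first appears at level 2.

2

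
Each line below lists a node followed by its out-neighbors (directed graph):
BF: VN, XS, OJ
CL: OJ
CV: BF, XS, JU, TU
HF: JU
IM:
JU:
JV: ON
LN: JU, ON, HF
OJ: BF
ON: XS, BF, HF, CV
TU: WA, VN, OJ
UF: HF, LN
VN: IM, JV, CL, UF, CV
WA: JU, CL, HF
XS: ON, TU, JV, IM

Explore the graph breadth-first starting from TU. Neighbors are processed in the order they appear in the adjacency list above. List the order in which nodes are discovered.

TU WA VN OJ JU CL HF IM JV UF CV BF ON LN XS

Visit TU; enqueue WA, VN, OJ → queue [WA, VN, OJ]
Visit WA; enqueue JU, CL, HF → queue [VN, OJ, JU, CL, HF]
Visit VN; enqueue IM, JV, UF, CV → queue [OJ, JU, CL, HF, IM, JV, UF, CV]
Visit OJ; enqueue BF → queue [JU, CL, HF, IM, JV, UF, CV, BF]
Visit JU → queue [CL, HF, IM, JV, UF, CV, BF]
Visit CL → queue [HF, IM, JV, UF, CV, BF]
Visit HF → queue [IM, JV, UF, CV, BF]
Visit IM → queue [JV, UF, CV, BF]
Visit JV; enqueue ON → queue [UF, CV, BF, ON]
Visit UF; enqueue LN → queue [CV, BF, ON, LN]
Visit CV; enqueue XS → queue [BF, ON, LN, XS]
Visit BF → queue [ON, LN, XS]
Visit ON → queue [LN, XS]
Visit LN → queue [XS]
Visit XS → queue []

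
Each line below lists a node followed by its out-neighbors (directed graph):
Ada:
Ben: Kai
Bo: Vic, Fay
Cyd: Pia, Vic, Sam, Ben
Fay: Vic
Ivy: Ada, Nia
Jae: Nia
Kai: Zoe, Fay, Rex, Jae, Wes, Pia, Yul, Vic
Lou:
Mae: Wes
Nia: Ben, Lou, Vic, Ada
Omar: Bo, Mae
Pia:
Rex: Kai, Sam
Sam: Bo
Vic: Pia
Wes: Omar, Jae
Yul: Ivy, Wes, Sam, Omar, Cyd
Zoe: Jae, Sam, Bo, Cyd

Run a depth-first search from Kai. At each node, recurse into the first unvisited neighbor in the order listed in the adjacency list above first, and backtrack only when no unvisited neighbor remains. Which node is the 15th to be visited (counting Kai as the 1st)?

Visit Kai
Kai → Zoe
Zoe → Jae
Jae → Nia
Nia → Ben
Nia → Lou
Nia → Vic
Vic → Pia
Nia → Ada
Zoe → Sam
Sam → Bo
Bo → Fay
Zoe → Cyd
Kai → Rex
Kai → Wes
Wes → Omar
Omar → Mae
Kai → Yul
Yul → Ivy

Visit order: Kai, Zoe, Jae, Nia, Ben, Lou, Vic, Pia, Ada, Sam, Bo, Fay, Cyd, Rex, Wes, Omar, Mae, Yul, Ivy

Wes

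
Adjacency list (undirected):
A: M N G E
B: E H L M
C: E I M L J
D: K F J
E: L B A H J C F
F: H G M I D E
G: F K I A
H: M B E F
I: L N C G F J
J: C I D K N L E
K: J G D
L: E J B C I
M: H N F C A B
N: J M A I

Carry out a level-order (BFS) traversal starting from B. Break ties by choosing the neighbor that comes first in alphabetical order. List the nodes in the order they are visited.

Visit B; enqueue E, H, L, M → queue [E, H, L, M]
Visit E; enqueue A, C, F, J → queue [H, L, M, A, C, F, J]
Visit H → queue [L, M, A, C, F, J]
Visit L; enqueue I → queue [M, A, C, F, J, I]
Visit M; enqueue N → queue [A, C, F, J, I, N]
Visit A; enqueue G → queue [C, F, J, I, N, G]
Visit C → queue [F, J, I, N, G]
Visit F; enqueue D → queue [J, I, N, G, D]
Visit J; enqueue K → queue [I, N, G, D, K]
Visit I → queue [N, G, D, K]
Visit N → queue [G, D, K]
Visit G → queue [D, K]
Visit D → queue [K]
Visit K → queue []

B -> E -> H -> L -> M -> A -> C -> F -> J -> I -> N -> G -> D -> K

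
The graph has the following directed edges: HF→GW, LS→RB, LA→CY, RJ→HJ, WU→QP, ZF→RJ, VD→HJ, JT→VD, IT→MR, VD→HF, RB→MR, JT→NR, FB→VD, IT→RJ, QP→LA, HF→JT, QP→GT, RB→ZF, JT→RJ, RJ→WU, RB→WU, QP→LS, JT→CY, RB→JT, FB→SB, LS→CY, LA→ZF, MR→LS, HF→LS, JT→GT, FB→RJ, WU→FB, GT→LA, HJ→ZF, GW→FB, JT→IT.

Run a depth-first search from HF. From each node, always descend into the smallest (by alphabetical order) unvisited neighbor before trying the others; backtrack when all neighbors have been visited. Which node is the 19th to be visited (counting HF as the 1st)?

SB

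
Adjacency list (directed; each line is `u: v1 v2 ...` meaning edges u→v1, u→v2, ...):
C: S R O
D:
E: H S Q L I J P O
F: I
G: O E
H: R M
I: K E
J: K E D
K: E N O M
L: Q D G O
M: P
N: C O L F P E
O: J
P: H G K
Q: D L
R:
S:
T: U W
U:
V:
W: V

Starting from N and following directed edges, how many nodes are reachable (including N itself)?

BFS from N visits: N, C, O, L, F, P, E, S, R, J, Q, D, G, I, H, K, M
Reachable nodes: 17 of 21 total.

17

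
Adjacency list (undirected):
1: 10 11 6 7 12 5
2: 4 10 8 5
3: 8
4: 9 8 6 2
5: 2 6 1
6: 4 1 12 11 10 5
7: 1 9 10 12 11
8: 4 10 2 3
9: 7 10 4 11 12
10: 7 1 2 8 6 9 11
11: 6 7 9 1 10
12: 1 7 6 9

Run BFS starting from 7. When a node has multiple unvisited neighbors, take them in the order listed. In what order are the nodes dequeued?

7 1 9 10 12 11 6 5 4 2 8 3

Visit 7; enqueue 1, 9, 10, 12, 11 → queue [1, 9, 10, 12, 11]
Visit 1; enqueue 6, 5 → queue [9, 10, 12, 11, 6, 5]
Visit 9; enqueue 4 → queue [10, 12, 11, 6, 5, 4]
Visit 10; enqueue 2, 8 → queue [12, 11, 6, 5, 4, 2, 8]
Visit 12 → queue [11, 6, 5, 4, 2, 8]
Visit 11 → queue [6, 5, 4, 2, 8]
Visit 6 → queue [5, 4, 2, 8]
Visit 5 → queue [4, 2, 8]
Visit 4 → queue [2, 8]
Visit 2 → queue [8]
Visit 8; enqueue 3 → queue [3]
Visit 3 → queue []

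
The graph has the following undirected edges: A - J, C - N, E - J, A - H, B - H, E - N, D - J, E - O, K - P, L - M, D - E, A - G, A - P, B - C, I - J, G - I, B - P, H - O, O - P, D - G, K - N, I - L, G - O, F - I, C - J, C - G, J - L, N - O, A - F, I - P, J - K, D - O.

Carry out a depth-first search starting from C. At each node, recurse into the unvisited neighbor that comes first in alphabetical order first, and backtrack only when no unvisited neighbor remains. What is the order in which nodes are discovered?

C, B, H, A, F, I, G, D, E, J, K, N, O, P, L, M

Visit C
C → B
B → H
H → A
A → F
F → I
I → G
G → D
D → E
E → J
J → K
K → N
N → O
O → P
J → L
L → M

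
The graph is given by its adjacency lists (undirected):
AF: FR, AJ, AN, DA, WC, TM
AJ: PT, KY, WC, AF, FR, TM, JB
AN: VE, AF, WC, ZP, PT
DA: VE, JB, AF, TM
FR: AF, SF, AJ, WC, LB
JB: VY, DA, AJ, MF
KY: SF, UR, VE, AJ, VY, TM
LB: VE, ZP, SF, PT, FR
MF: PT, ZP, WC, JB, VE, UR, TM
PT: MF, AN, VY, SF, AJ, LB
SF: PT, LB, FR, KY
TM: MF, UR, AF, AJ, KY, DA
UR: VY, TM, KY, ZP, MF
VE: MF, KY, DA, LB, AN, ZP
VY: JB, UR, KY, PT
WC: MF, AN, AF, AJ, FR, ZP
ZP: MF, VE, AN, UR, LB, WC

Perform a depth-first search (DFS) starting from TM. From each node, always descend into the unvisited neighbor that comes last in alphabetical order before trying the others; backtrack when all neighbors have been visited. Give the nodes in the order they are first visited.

TM → UR → ZP → WC → MF → VE → LB → SF → PT → VY → KY → AJ → JB → DA → AF → FR → AN

Visit TM
TM → UR
UR → ZP
ZP → WC
WC → MF
MF → VE
VE → LB
LB → SF
SF → PT
PT → VY
VY → KY
KY → AJ
AJ → JB
JB → DA
DA → AF
AF → FR
AF → AN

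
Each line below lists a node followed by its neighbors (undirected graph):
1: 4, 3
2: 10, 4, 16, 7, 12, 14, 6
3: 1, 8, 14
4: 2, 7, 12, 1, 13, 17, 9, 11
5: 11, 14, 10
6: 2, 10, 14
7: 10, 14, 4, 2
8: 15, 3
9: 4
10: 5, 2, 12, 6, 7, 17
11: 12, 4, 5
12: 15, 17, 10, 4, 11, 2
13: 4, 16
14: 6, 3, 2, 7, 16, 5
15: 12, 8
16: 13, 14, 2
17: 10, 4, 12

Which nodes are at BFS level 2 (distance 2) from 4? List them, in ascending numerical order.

Level 0: 4
Level 1: 1, 2, 7, 9, 11, 12, 13, 17
Level 2: 3, 5, 6, 10, 14, 15, 16
Level 3: 8

3, 5, 6, 10, 14, 15, 16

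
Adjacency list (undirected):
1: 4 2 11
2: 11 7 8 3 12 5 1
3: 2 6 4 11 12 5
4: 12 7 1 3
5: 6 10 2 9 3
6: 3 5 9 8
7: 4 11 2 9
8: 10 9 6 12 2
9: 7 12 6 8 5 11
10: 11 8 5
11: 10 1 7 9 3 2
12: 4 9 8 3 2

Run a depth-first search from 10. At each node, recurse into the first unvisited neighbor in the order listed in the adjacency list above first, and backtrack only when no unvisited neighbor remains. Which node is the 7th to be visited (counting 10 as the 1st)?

7

Visit 10
10 → 11
11 → 1
1 → 4
4 → 12
12 → 9
9 → 7
7 → 2
2 → 8
8 → 6
6 → 3
3 → 5

Visit order: 10, 11, 1, 4, 12, 9, 7, 2, 8, 6, 3, 5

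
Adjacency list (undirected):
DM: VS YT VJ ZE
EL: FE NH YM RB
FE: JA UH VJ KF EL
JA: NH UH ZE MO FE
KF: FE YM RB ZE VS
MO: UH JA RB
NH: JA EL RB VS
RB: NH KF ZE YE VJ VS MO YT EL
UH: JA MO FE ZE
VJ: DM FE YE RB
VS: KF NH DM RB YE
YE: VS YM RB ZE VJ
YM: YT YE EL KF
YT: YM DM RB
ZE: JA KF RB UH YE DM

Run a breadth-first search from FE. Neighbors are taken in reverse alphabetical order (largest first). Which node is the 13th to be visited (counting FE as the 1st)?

VS

Visit FE; enqueue VJ, UH, KF, JA, EL → queue [VJ, UH, KF, JA, EL]
Visit VJ; enqueue YE, RB, DM → queue [UH, KF, JA, EL, YE, RB, DM]
Visit UH; enqueue ZE, MO → queue [KF, JA, EL, YE, RB, DM, ZE, MO]
Visit KF; enqueue YM, VS → queue [JA, EL, YE, RB, DM, ZE, MO, YM, VS]
Visit JA; enqueue NH → queue [EL, YE, RB, DM, ZE, MO, YM, VS, NH]
Visit EL → queue [YE, RB, DM, ZE, MO, YM, VS, NH]
Visit YE → queue [RB, DM, ZE, MO, YM, VS, NH]
Visit RB; enqueue YT → queue [DM, ZE, MO, YM, VS, NH, YT]
Visit DM → queue [ZE, MO, YM, VS, NH, YT]
Visit ZE → queue [MO, YM, VS, NH, YT]
Visit MO → queue [YM, VS, NH, YT]
Visit YM → queue [VS, NH, YT]
Visit VS → queue [NH, YT]
Visit NH → queue [YT]
Visit YT → queue []

Visit order: FE, VJ, UH, KF, JA, EL, YE, RB, DM, ZE, MO, YM, VS, NH, YT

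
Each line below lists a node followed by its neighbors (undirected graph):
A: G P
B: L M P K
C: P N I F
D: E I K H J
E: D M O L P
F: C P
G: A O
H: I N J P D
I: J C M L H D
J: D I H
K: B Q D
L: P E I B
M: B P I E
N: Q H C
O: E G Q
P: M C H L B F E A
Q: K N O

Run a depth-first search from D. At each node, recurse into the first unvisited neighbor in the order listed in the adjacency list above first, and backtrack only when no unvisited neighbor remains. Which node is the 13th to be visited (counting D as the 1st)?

A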